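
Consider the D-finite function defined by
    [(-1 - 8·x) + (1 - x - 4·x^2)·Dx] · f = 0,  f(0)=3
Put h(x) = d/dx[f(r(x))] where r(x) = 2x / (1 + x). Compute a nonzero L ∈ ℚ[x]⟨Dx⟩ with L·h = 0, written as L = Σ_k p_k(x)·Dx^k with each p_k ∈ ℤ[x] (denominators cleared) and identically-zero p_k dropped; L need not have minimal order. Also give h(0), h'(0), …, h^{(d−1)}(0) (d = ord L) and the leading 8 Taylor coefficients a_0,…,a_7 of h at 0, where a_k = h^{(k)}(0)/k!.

f: a_k = 3, 3, 15, 27, 87, 195, 543, 1323, …
f∘r: x↦r, Dx↦Dx/r' in L_f ⇒ L₀.
h=h₀': d/dx-closure on L₀ ⇒ L.
L = (18 + 102·x + 918·x^2 + 578·x^3) + (-1 - 18·x + 306·x^3 + 289·x^4)·Dx  (order 1).
h: a_k = 6, 108, 306, 3672, 8670, 93636, 206346, 2122416, …
ICs: h(0) = 6.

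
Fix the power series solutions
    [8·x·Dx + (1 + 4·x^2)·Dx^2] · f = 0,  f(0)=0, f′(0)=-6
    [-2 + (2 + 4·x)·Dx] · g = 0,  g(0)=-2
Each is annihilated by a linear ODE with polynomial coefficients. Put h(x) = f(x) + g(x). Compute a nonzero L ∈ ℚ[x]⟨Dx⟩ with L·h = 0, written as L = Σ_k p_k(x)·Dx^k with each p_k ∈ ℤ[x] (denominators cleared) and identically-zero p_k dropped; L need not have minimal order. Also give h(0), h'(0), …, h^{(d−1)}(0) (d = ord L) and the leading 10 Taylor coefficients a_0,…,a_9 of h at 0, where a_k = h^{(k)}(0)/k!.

L = (-8 - 40·x + 96·x^2 + 96·x^3)·Dx + (-11 - 32·x + 40·x^2 + 384·x^3 + 336·x^4)·Dx^2 + (-1 + 6·x + 24·x^2 + 48·x^3 + 112·x^4 + 96·x^5)·Dx^3  (order 3).
h: a_k = -2, -8, 1, 7, 5/4, -419/20, 21/8, 2841/56, 429/64, -34913/192, …
ICs: h(0) = -2, h′(0) = -8, h′′(0) = 2.

f: a_k = 0, -6, 0, 8, 0, -96/5, 0, 384/7, 0, -512/3, …
g: a_k = -2, -2, 1, -1, 5/4, -7/4, 21/8, -33/8, 429/64, -715/64, …
L₀ := lclm(L_f,L_g); ord L₀ ≤ 2+1.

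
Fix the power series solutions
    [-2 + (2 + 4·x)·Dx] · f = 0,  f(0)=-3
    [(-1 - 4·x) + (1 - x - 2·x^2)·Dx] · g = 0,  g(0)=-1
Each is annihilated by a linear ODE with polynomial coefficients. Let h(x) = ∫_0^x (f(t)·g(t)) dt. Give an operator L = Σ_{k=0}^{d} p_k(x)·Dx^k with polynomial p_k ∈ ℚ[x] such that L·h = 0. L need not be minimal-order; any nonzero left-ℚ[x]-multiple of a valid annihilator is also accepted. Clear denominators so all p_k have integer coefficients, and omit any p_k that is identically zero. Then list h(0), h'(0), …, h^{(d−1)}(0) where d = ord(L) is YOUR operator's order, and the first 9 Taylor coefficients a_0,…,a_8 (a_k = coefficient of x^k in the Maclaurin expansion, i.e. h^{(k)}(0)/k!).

L = (2 + 5·x + 6·x^2)·Dx + (-1 - x + 4·x^2 + 4·x^3)·Dx^2  (order 2).
h: a_k = 0, 3, 3, 7/2, 6, 69/8, 125/8, 2817/112, 1479/32, …
ICs: h(0) = 0, h′(0) = 3.

f: a_k = -3, -3, 3/2, -3/2, 15/8, -21/8, 63/16, -99/16, 1287/128, …
g: a_k = -1, -1, -3, -5, -11, -21, -43, -85, -171, …
L₀ := L_f ⊗_s L_g (sym. prod.), ord ≤ 1.
∫: right-multiply L₀ by Dx.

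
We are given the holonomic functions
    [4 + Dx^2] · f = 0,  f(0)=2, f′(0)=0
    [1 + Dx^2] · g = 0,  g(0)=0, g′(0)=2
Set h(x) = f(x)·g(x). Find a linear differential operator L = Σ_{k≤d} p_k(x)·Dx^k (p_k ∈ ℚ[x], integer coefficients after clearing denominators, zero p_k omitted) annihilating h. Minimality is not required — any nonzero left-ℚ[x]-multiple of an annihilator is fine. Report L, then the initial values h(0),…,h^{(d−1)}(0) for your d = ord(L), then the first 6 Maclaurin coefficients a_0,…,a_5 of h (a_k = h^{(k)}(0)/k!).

f: a_k = 2, 0, -4, 0, 4/3, 0, …
g: a_k = 0, 2, 0, -1/3, 0, 1/60, …
Product ⇒ symmetric product L₀, ord ≤ 4.
L = 9 + 10·Dx^2 + Dx^4  (order 4).
h: a_k = 0, 4, 0, -26/3, 0, 121/30, …
ICs: h(0) = 0, h′(0) = 4, h′′(0) = 0, h′′′(0) = -52.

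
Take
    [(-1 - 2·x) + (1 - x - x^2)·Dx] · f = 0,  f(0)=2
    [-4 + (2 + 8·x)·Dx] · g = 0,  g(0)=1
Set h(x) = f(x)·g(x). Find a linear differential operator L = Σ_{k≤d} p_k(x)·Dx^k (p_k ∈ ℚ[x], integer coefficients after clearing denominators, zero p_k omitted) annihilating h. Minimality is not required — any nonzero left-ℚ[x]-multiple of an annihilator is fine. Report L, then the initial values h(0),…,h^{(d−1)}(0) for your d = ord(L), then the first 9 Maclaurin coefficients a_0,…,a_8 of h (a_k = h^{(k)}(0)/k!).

f: a_k = 2, 2, 4, 6, 10, 16, 26, 42, 68, …
g: a_k = 1, 2, -2, 4, -10, 28, -84, 264, -858, …
Product ⇒ symmetric product L₀, ord ≤ 1.
L = (3 + 4·x + 6·x^2) + (-1 - 3·x + 5·x^2 + 4·x^3)·Dx  (order 1).
h: a_k = 2, 6, 4, 18, 2, 76, -90, 514, -1292, …
ICs: h(0) = 2.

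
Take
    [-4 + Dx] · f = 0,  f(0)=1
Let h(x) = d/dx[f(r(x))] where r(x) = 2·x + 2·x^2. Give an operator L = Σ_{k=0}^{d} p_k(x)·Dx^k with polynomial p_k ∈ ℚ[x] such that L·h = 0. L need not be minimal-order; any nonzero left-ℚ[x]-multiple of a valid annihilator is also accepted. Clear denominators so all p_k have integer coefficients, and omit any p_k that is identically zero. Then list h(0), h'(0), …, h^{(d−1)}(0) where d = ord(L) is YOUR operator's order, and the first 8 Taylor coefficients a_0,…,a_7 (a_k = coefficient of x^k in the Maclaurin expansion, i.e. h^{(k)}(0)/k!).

L = (10 + 32·x + 32·x^2) + (-1 - 2·x)·Dx  (order 1).
h: a_k = 8, 80, 448, 5504/3, 18176/3, 255488/15, 378880/9, 29462528/315, …
ICs: h(0) = 8.

f: a_k = 1, 4, 8, 32/3, 32/3, 128/15, 256/45, 1024/315, …
L₀ from L_f via x↦r, Dx↦r'^{-1}Dx.
h=h₀': d/dx-closure on L₀ ⇒ L.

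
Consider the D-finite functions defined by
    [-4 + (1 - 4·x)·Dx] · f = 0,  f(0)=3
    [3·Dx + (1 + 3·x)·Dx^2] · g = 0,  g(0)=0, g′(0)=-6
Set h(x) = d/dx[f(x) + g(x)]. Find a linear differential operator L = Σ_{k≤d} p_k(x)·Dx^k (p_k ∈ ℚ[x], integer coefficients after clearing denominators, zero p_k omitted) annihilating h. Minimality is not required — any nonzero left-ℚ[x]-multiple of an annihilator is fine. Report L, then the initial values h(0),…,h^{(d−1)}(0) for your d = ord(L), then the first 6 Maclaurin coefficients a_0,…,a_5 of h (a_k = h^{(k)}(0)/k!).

f: a_k = 3, 12, 48, 192, 768, 3072, …
g: a_k = 0, -6, 9, -18, 81/2, -486/5, …
f+g: L₀ = lclm(L_f,L_g), ord ≤ 1+2.
Derive L from L₀ (diff closure).
L = (432 + 288·x) + (78 + 720·x + 576·x^2)·Dx + (-11 - x + 144·x^2 + 144·x^3)·Dx^2  (order 2).
h: a_k = 6, 114, 522, 3234, 14874, 75186, …
ICs: h(0) = 6, h′(0) = 114.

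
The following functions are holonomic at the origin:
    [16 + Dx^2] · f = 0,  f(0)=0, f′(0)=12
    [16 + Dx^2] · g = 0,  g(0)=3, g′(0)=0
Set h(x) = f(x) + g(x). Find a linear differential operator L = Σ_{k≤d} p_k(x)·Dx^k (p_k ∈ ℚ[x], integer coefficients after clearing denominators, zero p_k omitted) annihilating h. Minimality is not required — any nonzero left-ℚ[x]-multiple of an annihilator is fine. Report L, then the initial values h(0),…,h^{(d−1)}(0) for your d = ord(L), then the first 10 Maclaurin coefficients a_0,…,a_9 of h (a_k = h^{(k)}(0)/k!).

L = 16 + Dx^2  (order 2).
h: a_k = 3, 12, -24, -32, 32, 128/5, -256/15, -1024/105, 512/105, 2048/945, …
ICs: h(0) = 3, h′(0) = 12.

f: a_k = 0, 12, 0, -32, 0, 128/5, 0, -1024/105, 0, 2048/945, …
g: a_k = 3, 0, -24, 0, 32, 0, -256/15, 0, 512/105, 0, …
L₀ := lclm(L_f,L_g); ord L₀ ≤ 2+2.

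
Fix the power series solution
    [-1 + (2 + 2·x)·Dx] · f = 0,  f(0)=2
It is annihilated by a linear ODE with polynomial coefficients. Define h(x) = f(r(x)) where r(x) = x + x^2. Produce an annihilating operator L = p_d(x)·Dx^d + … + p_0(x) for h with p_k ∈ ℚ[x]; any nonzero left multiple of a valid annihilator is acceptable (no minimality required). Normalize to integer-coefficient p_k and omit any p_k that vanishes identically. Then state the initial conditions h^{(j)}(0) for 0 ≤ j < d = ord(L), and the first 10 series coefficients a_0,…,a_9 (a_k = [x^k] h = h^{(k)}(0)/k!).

f: a_k = 2, 1, -1/4, 1/8, -5/64, 7/128, -21/512, 33/1024, -429/16384, 715/32768, …
Substitute x→r, Dx→(1/r')Dx; clear ⇒ L₀.
L = (-1 - 2·x) + (2 + 2·x + 2·x^2)·Dx  (order 1).
h: a_k = 2, 1, 3/4, -3/8, 3/64, 15/128, -57/512, 21/1024, 867/16384, -1893/32768, …
ICs: h(0) = 2.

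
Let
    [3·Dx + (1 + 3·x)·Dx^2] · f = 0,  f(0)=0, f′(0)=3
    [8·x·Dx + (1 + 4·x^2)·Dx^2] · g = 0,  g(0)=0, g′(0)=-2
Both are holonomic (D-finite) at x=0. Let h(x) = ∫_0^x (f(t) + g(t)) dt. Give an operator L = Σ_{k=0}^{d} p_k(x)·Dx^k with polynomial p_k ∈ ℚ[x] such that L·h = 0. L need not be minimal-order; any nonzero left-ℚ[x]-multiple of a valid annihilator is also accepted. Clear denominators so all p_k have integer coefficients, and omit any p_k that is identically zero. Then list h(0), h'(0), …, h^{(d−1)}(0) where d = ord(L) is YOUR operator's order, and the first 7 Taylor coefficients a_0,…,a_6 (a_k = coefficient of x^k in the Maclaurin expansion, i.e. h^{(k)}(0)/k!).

f: a_k = 0, 3, -9/2, 9, -81/4, 243/5, -243/2, …
g: a_k = 0, -2, 0, 8/3, 0, -32/5, 0, …
Sum ⇒ L₀ = lclm(L_f,L_g) in ℚ(x)⟨Dx⟩.
h=∫₀ˣh₀: take L = L₀·Dx.
L = (-24 - 216·x + 288·x^2 + 288·x^3)·Dx^2 + (-26 - 48·x - 120·x^2 + 576·x^3 + 576·x^4)·Dx^3 + (-3 - x + 24·x^2 + 32·x^3 + 144·x^4 + 144·x^5)·Dx^4  (order 4).
h: a_k = 0, 0, 1/2, -3/2, 35/12, -81/20, 211/30, …
ICs: h(0) = 0, h′(0) = 0, h′′(0) = 1, h′′′(0) = -9.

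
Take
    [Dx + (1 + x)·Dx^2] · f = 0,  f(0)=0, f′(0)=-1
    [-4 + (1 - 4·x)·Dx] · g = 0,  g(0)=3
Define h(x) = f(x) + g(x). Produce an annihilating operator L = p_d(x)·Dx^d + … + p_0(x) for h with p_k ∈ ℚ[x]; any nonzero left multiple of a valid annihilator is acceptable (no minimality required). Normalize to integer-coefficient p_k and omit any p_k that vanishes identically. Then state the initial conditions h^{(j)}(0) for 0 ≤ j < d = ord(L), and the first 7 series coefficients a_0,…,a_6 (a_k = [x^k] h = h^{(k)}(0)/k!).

f: a_k = 0, -1, 1/2, -1/3, 1/4, -1/5, 1/6, …
g: a_k = 3, 12, 48, 192, 768, 3072, 12288, …
Sum ⇒ L₀ = lclm(L_f,L_g) in ℚ(x)⟨Dx⟩.
L = (-112 - 32·x)·Dx + (-94 - 208·x - 64·x^2)·Dx^2 + (9 - 23·x - 48·x^2 - 16·x^3)·Dx^3  (order 3).
h: a_k = 3, 11, 97/2, 575/3, 3073/4, 15359/5, 73729/6, …
ICs: h(0) = 3, h′(0) = 11, h′′(0) = 97.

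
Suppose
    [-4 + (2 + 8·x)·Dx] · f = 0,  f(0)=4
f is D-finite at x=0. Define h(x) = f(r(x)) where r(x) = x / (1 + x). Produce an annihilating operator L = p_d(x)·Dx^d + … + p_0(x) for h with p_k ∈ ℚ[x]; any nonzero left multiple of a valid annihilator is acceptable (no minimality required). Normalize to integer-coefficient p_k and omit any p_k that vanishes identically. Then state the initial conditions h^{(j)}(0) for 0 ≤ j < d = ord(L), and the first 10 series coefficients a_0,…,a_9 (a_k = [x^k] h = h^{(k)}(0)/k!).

L = -2 + (1 + 6·x + 5·x^2)·Dx  (order 1).
h: a_k = 4, 8, -16, 40, -120, 408, -1504, 5848, -23600, 97880, …
ICs: h(0) = 4.

f: a_k = 4, 8, -8, 16, -40, 112, -336, 1056, -3432, 11440, …
Change of var in L_f (x↦r) gives L₀.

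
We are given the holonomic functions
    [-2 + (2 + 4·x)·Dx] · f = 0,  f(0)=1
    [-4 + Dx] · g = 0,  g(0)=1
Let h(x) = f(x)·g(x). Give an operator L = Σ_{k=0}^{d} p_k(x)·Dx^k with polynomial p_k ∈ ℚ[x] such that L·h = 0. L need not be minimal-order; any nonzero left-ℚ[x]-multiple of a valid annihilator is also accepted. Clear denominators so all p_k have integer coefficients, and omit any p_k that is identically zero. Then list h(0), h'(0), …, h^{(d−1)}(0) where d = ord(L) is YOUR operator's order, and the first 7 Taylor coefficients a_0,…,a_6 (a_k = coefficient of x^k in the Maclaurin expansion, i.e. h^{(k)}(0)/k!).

L = (-5 - 8·x) + (1 + 2·x)·Dx  (order 1).
h: a_k = 1, 5, 23/2, 103/6, 449/24, 1949/120, 1643/144, …
ICs: h(0) = 1.

f: a_k = 1, 1, -1/2, 1/2, -5/8, 7/8, -21/16, …
g: a_k = 1, 4, 8, 32/3, 32/3, 128/15, 256/45, …
L₀ := L_f ⊗_s L_g (sym. prod.), ord ≤ 1.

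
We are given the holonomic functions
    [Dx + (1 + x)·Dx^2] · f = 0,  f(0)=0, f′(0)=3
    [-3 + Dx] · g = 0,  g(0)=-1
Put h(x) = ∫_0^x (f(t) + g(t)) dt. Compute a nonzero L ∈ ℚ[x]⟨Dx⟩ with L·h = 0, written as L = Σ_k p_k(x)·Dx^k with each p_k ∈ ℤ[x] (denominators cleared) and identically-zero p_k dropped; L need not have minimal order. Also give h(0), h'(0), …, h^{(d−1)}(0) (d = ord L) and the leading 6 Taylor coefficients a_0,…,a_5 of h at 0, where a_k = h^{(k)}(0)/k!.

f: a_k = 0, 3, -3/2, 1, -3/4, 3/5, …
g: a_k = -1, -3, -9/2, -9/2, -27/8, -81/40, …
L₀ := lclm(L_f,L_g); ord L₀ ≤ 2+1.
h=∫h₀ ⇒ L = L₀·Dx.
L = (-15 - 9·x)·Dx^2 + (-7 - 18·x - 9·x^2)·Dx^3 + (4 + 7·x + 3·x^2)·Dx^4  (order 4).
h: a_k = 0, -1, 0, -2, -7/8, -33/40, …
ICs: h(0) = 0, h′(0) = -1, h′′(0) = 0, h′′′(0) = -12.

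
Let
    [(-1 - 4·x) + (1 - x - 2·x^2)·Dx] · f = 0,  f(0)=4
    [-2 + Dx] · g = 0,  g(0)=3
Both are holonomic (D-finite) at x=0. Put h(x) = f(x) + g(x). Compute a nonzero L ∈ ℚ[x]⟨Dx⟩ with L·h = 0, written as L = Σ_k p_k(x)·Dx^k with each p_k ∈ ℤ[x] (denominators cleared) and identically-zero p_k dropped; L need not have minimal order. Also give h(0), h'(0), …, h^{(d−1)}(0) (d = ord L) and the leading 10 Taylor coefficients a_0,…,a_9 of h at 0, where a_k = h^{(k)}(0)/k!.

L = (-8 - 12·x - 72·x^2 - 32·x^3) + (2 + 20·x + 36·x^2 - 16·x^3 - 16·x^4)·Dx + (1 - 7·x + 16·x^3 + 8·x^4)·Dx^2  (order 2).
h: a_k = 7, 10, 18, 24, 46, 424/5, 2584/15, 35708/105, 71822/105, 1288984/945, …
ICs: h(0) = 7, h′(0) = 10.

f: a_k = 4, 4, 12, 20, 44, 84, 172, 340, 684, 1364, …
g: a_k = 3, 6, 6, 4, 2, 4/5, 4/15, 8/105, 2/105, 4/945, …
h₀=f+g: left-lcm gives L₀, ord ≤ 2.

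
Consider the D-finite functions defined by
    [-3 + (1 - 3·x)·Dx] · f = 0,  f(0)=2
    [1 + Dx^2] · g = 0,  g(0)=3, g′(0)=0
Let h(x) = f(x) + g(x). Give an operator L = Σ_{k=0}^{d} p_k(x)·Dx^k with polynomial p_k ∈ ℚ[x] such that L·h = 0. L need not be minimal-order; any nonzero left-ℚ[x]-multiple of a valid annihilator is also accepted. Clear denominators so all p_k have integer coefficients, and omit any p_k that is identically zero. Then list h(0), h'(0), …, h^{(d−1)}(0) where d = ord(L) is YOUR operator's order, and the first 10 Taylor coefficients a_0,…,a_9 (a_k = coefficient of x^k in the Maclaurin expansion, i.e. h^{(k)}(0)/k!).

f: a_k = 2, 6, 18, 54, 162, 486, 1458, 4374, 13122, 39366, …
g: a_k = 3, 0, -3/2, 0, 1/8, 0, -1/240, 0, 1/13440, 0, …
f+g: L₀ = lclm(L_f,L_g), ord ≤ 1+2.
L = (165 - 18·x + 27·x^2) + (-19 + 63·x - 27·x^2 + 27·x^3)·Dx + (165 - 18·x + 27·x^2)·Dx^2 + (-19 + 63·x - 27·x^2 + 27·x^3)·Dx^3  (order 3).
h: a_k = 5, 6, 33/2, 54, 1297/8, 486, 349919/240, 4374, 176359681/13440, 39366, …
ICs: h(0) = 5, h′(0) = 6, h′′(0) = 33.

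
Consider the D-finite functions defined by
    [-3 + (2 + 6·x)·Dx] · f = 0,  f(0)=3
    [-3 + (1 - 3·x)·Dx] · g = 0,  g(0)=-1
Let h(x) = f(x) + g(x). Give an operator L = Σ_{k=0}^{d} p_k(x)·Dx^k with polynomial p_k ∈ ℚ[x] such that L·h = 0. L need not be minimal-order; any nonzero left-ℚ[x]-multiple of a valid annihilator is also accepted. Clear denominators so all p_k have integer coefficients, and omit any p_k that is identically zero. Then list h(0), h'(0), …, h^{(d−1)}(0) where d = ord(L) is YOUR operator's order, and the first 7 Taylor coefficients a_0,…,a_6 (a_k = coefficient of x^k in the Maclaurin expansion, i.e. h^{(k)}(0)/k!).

f: a_k = 3, 9/2, -27/8, 81/16, -1215/128, 5103/256, -45927/1024, …
g: a_k = -1, -3, -9, -27, -81, -243, -729, …
Sum ⇒ L₀ = lclm(L_f,L_g) in ℚ(x)⟨Dx⟩.
L = (45 + 81·x) + (-27 - 126·x - 243·x^2)·Dx + (2 + 18·x - 18·x^2 - 162·x^3)·Dx^2  (order 2).
h: a_k = 2, 3/2, -99/8, -351/16, -11583/128, -57105/256, -792423/1024, …
ICs: h(0) = 2, h′(0) = 3/2.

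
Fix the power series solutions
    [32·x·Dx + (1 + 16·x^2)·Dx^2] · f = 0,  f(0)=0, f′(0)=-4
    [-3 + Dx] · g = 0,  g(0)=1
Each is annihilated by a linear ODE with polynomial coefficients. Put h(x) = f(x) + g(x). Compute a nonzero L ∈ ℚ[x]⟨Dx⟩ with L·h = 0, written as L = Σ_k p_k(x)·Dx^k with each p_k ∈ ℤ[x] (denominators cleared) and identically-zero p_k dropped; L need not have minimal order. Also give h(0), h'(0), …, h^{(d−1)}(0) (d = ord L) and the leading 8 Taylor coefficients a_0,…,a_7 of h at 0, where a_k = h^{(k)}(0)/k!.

f: a_k = 0, -4, 0, 64/3, 0, -1024/5, 0, 16384/7, …
g: a_k = 1, 3, 9/2, 9/2, 27/8, 81/40, 81/80, 243/560, …
h₀=f+g: left-lcm gives L₀, ord ≤ 3.
L = (96 - 288·x - 4608·x^2 - 4608·x^3)·Dx + (-41 + 1248·x^2 - 2304·x^4)·Dx^2 + (3 + 32·x + 96·x^2 + 512·x^3 + 768·x^4)·Dx^3  (order 3).
h: a_k = 1, -1, 9/2, 155/6, 27/8, -8111/40, 81/80, 1310963/560, …
ICs: h(0) = 1, h′(0) = -1, h′′(0) = 9.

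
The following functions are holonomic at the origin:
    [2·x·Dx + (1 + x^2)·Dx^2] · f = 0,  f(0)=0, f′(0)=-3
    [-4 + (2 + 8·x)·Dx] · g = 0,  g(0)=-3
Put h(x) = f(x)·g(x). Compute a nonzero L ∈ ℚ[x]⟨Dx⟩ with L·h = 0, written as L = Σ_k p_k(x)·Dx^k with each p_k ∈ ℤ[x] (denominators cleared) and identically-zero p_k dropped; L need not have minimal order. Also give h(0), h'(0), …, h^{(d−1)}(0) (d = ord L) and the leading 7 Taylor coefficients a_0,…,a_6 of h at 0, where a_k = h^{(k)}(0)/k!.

f: a_k = 0, -3, 0, 1, 0, -3/5, 0, …
g: a_k = -3, -6, 6, -12, 30, -84, 252, …
f·g: L₀ = L_f ⊗_s L_g, ord ≤ 2·1.
L = (12 - 4·x - 4·x^2) + (-4 - 14·x + 12·x^2 + 16·x^3)·Dx + (1 + 8·x + 17·x^2 + 8·x^3 + 16·x^4)·Dx^2  (order 2).
h: a_k = 0, 9, 18, -21, 30, -411/5, 1218/5, …
ICs: h(0) = 0, h′(0) = 9.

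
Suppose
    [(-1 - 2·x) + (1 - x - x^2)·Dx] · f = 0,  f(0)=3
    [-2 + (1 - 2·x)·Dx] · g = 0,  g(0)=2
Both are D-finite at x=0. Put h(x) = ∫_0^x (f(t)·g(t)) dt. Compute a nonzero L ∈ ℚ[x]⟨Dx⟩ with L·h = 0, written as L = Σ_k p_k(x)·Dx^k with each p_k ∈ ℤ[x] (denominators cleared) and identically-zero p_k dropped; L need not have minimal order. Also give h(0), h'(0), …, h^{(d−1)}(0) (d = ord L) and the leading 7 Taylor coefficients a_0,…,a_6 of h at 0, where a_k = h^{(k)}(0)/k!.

f: a_k = 3, 3, 6, 9, 15, 24, 39, …
g: a_k = 2, 4, 8, 16, 32, 64, 128, …
Product ⇒ symmetric product L₀, ord ≤ 1.
∫: right-multiply L₀ by Dx.
L = (-3 + 2·x + 6·x^2)·Dx + (1 - 3·x + x^2 + 2·x^3)·Dx^2  (order 2).
h: a_k = 0, 6, 9, 16, 57/2, 258/5, 94, …
ICs: h(0) = 0, h′(0) = 6.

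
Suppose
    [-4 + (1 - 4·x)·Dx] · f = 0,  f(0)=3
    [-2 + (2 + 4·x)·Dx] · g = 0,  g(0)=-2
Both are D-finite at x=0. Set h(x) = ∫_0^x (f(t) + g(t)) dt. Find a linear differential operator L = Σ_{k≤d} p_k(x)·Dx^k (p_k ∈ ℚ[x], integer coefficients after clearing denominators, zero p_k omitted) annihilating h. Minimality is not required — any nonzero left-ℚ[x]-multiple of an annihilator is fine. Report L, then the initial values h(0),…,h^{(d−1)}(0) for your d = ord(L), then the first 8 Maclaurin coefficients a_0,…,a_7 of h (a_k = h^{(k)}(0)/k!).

L = (-12 - 16·x)·Dx + (11 + 40·x + 48·x^2)·Dx^2 + (-1 - 2·x + 16·x^2 + 32·x^3)·Dx^3  (order 3).
h: a_k = 0, 1, 5, 49/3, 191/4, 3077/20, 12281/24, 98325/56, …
ICs: h(0) = 0, h′(0) = 1, h′′(0) = 10.

f: a_k = 3, 12, 48, 192, 768, 3072, 12288, 49152, …
g: a_k = -2, -2, 1, -1, 5/4, -7/4, 21/8, -33/8, …
h₀=f+g: left-lcm gives L₀, ord ≤ 2.
Integrate: L := L₀·Dx.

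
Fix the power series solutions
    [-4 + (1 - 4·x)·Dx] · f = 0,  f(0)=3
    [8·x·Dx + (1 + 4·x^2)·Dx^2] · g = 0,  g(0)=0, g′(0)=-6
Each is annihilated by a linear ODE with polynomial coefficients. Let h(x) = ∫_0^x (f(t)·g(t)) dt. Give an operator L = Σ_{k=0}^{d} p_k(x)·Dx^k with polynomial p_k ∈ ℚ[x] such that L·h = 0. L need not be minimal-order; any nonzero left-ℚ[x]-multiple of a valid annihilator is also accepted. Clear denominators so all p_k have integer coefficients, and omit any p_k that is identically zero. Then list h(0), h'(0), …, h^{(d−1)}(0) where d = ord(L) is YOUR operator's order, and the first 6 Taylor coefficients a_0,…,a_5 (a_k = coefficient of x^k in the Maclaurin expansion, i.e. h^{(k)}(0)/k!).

L = 32·x·Dx + (8 - 8·x + 64·x^2)·Dx^2 + (-1 + 4·x - 4·x^2 + 16·x^3)·Dx^3  (order 3).
h: a_k = 0, 0, -9, -24, -66, -1056/5, …
ICs: h(0) = 0, h′(0) = 0, h′′(0) = -18.

f: a_k = 3, 12, 48, 192, 768, 3072, …
g: a_k = 0, -6, 0, 8, 0, -96/5, …
h₀=f·g: eliminate ⇒ L₀, order ≤ 1·2.
∫: right-multiply L₀ by Dx.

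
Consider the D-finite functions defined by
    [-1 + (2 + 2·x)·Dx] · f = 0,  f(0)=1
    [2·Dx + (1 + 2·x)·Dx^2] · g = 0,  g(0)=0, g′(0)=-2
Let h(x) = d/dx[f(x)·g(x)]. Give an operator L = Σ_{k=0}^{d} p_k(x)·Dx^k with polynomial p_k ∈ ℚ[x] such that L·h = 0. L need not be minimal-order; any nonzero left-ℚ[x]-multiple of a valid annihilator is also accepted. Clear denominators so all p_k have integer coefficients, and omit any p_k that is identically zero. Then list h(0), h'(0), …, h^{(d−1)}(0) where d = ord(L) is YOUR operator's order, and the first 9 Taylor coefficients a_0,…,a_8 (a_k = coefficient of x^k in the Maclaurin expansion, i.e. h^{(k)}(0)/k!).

f: a_k = 1, 1/2, -1/8, 1/16, -5/128, 7/256, -21/1024, 33/2048, -429/32768, …
g: a_k = 0, -2, 2, -8/3, 4, -32/5, 32/3, -128/7, 32, …
f·g: L₀ = L_f ⊗_s L_g, ord ≤ 1·2.
Differentiate: ansatz ord ≤ ord L₀ ⇒ L.
L = (-11 - 4·x + 4·x^2) + (-28 - 36·x + 24·x^2 + 32·x^3)·Dx + (-4 - 8·x + 12·x^2 + 32·x^3 + 16·x^4)·Dx^2  (order 2).
h: a_k = -2, 2, -17/4, 55/6, -3709/192, 12801/320, -209709/2560, 746239/4480, -38670077/114688, …
ICs: h(0) = -2, h′(0) = 2.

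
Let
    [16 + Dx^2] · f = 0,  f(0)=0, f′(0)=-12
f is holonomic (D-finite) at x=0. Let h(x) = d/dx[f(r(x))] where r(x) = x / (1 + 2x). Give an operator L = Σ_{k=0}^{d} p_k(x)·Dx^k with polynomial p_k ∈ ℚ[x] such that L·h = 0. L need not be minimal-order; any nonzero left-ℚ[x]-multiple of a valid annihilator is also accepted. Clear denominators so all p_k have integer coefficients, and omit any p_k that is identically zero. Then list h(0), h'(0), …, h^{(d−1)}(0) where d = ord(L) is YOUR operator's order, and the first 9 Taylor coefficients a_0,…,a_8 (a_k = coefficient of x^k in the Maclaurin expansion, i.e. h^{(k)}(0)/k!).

L = (40 + 96·x + 96·x^2) + (12 + 72·x + 144·x^2 + 96·x^3)·Dx + (1 + 8·x + 24·x^2 + 32·x^3 + 16·x^4)·Dx^2  (order 2).
h: a_k = -12, 48, -48, -384, 2752, -11520, 565504/15, -1552384/15, 25222144/105, …
ICs: h(0) = -12, h′(0) = 48.

f: a_k = 0, -12, 0, 32, 0, -128/5, 0, 1024/105, 0, …
f∘r: x↦r, Dx↦Dx/r' in L_f ⇒ L₀.
Derive L from L₀ (diff closure).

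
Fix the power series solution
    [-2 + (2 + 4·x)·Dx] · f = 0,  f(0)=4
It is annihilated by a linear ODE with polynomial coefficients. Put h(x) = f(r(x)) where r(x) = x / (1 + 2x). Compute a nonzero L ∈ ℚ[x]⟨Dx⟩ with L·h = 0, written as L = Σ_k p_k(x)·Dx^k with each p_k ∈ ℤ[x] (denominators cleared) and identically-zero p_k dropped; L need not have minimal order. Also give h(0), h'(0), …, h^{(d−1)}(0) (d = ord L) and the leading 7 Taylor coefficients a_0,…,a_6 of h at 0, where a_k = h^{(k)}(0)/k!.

L = -1 + (1 + 6·x + 8·x^2)·Dx  (order 1).
h: a_k = 4, 4, -10, 26, -141/2, 399/2, -2353/4, …
ICs: h(0) = 4.

f: a_k = 4, 4, -2, 2, -5/2, 7/2, -21/4, …
Change of var in L_f (x↦r) gives L₀.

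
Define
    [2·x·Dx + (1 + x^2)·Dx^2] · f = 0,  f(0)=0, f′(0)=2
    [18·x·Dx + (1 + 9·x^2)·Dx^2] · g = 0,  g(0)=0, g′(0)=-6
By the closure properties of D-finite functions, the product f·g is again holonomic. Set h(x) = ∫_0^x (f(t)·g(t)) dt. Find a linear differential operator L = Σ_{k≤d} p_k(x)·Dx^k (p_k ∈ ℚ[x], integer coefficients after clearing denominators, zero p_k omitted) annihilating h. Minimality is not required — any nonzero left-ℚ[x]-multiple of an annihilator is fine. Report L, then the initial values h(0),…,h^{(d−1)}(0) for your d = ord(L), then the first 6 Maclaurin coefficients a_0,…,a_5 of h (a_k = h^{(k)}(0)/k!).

L = (-216·x - 3600·x^3 - 5184·x^5 + 6480·x^7 + 17496·x^9)·Dx^2 + (-40 - 1452·x^2 - 6480·x^4 - 4536·x^6 + 22680·x^8 + 26244·x^10)·Dx^3 + (-80·x - 980·x^3 - 2160·x^5 + 2952·x^7 + 12960·x^9 + 8748·x^11)·Dx^4 + (-1 - 20·x^2 - 109·x^4 + 981·x^8 + 1620·x^10 + 729·x^12)·Dx^5  (order 5).
h: a_k = 0, 0, 0, -4, 0, 8, …
ICs: h(0) = 0, h′(0) = 0, h′′(0) = 0, h′′′(0) = -24, h′′′′(0) = 0.

f: a_k = 0, 2, 0, -2/3, 0, 2/5, …
g: a_k = 0, -6, 0, 18, 0, -486/5, …
f·g: L₀ = L_f ⊗_s L_g, ord ≤ 2·2.
h=∫h₀ ⇒ L = L₀·Dx.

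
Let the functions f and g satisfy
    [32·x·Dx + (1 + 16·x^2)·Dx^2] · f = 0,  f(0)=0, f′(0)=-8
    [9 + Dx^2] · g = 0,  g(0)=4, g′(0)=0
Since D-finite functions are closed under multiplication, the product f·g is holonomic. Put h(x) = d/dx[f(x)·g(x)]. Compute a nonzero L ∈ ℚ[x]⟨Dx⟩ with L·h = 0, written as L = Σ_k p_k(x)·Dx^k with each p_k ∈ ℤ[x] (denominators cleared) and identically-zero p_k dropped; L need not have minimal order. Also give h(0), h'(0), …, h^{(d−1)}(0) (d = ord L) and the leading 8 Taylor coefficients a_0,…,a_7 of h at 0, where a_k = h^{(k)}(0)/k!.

L = (2922993 + 113986656·x^2 + 3239661312·x^4 + 5952061440·x^6 + 4156489728·x^8 - 7644119040·x^10 + 110075314176·x^12) + (1760832·x + 128480256·x^3 + 1888911360·x^5 + 5308416000·x^7 + 15288238080·x^9 + 48922361856·x^11)·Dx + (341202 + 13887168·x^2 + 389230080·x^4 + 940474368·x^6 + 1603141632·x^8 + 3737124864·x^10 + 24461180928·x^12)·Dx^2 + (195648·x + 14275584·x^3 + 209879040·x^5 + 589824000·x^7 + 1698693120·x^9 + 5435817984·x^11)·Dx^3 + (1825 + 135776·x^2 + 3251968·x^4 + 31014912·x^6 + 126812160·x^8 + 509607936·x^10 + 1358954496·x^12)·Dx^4  (order 4).
h: a_k = -32, 0, 944, 0, -12572, 0, 934702/5, 0, …
ICs: h(0) = -32, h′(0) = 0, h′′(0) = 1888, h′′′(0) = 0.

f: a_k = 0, -8, 0, 128/3, 0, -2048/5, 0, 32768/7, …
g: a_k = 4, 0, -18, 0, 27/2, 0, -81/20, 0, …
L₀ := L_f ⊗_s L_g (sym. prod.), ord ≤ 4.
h=h₀': d/dx-closure on L₀ ⇒ L.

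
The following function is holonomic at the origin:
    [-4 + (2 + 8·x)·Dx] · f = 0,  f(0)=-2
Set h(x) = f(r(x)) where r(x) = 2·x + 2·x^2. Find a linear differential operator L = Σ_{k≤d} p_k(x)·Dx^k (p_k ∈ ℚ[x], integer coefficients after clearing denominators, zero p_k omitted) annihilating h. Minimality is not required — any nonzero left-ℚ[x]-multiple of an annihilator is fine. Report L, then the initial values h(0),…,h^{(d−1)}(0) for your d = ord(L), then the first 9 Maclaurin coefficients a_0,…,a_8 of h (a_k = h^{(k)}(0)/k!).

L = (-4 - 8·x) + (1 + 8·x + 8·x^2)·Dx  (order 1).
h: a_k = -2, -8, 8, -32, 144, -704, 3648, -19712, 109888, …
ICs: h(0) = -2.

f: a_k = -2, -4, 4, -8, 20, -56, 168, -528, 1716, …
f∘r: x↦r, Dx↦Dx/r' in L_f ⇒ L₀.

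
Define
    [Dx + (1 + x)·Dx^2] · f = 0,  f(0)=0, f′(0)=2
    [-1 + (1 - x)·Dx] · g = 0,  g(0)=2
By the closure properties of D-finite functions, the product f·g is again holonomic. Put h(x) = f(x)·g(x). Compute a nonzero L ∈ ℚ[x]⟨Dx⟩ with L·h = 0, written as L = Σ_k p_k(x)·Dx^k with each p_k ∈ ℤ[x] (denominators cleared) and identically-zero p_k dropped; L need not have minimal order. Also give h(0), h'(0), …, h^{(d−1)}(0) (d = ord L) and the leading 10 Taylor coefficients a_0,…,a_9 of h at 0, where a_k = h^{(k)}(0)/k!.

L = 1 + (1 + 3·x)·Dx + (-1 + x^2)·Dx^2  (order 2).
h: a_k = 0, 4, 2, 10/3, 7/3, 47/15, 37/15, 319/105, 533/210, 1879/630, …
ICs: h(0) = 0, h′(0) = 4.

f: a_k = 0, 2, -1, 2/3, -1/2, 2/5, -1/3, 2/7, -1/4, 2/9, …
g: a_k = 2, 2, 2, 2, 2, 2, 2, 2, 2, 2, …
f·g: L₀ = L_f ⊗_s L_g, ord ≤ 2·1.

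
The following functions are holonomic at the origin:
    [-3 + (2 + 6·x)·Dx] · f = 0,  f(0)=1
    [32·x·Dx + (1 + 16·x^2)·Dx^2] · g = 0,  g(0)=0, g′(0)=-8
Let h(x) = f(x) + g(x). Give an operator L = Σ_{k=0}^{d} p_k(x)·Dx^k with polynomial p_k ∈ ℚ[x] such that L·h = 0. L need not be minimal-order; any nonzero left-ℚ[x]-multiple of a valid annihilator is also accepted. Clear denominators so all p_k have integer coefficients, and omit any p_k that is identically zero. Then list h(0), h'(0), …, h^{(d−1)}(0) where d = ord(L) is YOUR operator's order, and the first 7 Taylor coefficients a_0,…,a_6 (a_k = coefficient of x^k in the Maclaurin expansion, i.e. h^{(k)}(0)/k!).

f: a_k = 1, 3/2, -9/8, 27/16, -405/128, 1701/256, -15309/1024, …
g: a_k = 0, -8, 0, 128/3, 0, -2048/5, 0, …
Weyl lclm of L_f,L_g ⇒ L₀ (ord ≤ 3).
L = (-192 - 1440·x + 9216·x^2 + 13824·x^3)·Dx + (-155 - 768·x + 4128·x^2 + 36864·x^3 + 48384·x^4)·Dx^2 + (-6 + 110·x + 576·x^2 + 2624·x^3 + 10752·x^4 + 13824·x^5)·Dx^3  (order 3).
h: a_k = 1, -13/2, -9/8, 2129/48, -405/128, -515783/1280, -15309/1024, …
ICs: h(0) = 1, h′(0) = -13/2, h′′(0) = -9/4.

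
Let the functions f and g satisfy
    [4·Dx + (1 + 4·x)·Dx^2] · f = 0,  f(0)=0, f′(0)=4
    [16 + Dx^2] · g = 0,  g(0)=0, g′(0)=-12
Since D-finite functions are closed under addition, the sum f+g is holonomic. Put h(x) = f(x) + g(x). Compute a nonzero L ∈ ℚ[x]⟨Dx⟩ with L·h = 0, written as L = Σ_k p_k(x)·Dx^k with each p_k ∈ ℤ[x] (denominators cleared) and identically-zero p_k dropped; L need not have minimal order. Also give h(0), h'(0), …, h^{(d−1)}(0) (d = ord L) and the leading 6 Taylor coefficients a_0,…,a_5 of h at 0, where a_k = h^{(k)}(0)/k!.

L = (448 + 512·x + 1024·x^2)·Dx + (48 + 320·x + 768·x^2 + 1024·x^3)·Dx^2 + (28 + 32·x + 64·x^2)·Dx^3 + (3 + 20·x + 48·x^2 + 64·x^3)·Dx^4  (order 4).
h: a_k = 0, -8, -8, 160/3, -64, 896/5, …
ICs: h(0) = 0, h′(0) = -8, h′′(0) = -16, h′′′(0) = 320.

f: a_k = 0, 4, -8, 64/3, -64, 1024/5, …
g: a_k = 0, -12, 0, 32, 0, -128/5, …
h₀=f+g: left-lcm gives L₀, ord ≤ 4.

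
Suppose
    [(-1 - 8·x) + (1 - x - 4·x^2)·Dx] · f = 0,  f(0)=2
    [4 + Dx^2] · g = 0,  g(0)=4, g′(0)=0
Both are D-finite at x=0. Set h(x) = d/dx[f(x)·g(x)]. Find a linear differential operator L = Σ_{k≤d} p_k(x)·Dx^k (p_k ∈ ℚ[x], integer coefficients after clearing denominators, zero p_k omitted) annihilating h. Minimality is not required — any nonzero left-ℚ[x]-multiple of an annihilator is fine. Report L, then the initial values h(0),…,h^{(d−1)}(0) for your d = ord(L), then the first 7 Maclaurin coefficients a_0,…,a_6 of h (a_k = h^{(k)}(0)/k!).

f: a_k = 2, 2, 10, 18, 58, 130, 362, …
g: a_k = 4, 0, -8, 0, 8/3, 0, -16/45, …
Product ⇒ symmetric product L₀, ord ≤ 2.
Derive L from L₀ (diff closure).
L = (18 - 8·x - 28·x^2 + 32·x^3 + 64·x^4) + (4 + 34·x + 24·x^2 + 64·x^3)·Dx + (-1 + x^2 + 8·x^3 + 16·x^4)·Dx^2  (order 2).
h: a_k = 8, 48, 168, 1888/3, 5720/3, 90896/15, 798616/45, …
ICs: h(0) = 8, h′(0) = 48.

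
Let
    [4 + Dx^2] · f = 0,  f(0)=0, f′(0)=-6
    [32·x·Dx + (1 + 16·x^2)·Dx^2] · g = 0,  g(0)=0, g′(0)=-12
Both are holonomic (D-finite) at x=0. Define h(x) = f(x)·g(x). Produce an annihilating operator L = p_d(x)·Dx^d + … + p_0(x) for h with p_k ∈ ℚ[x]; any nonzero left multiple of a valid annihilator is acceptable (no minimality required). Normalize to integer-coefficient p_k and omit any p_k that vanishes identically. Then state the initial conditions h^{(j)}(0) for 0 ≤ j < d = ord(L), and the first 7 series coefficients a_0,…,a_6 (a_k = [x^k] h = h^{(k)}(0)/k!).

f: a_k = 0, -6, 0, 4, 0, -4/5, 0, …
g: a_k = 0, -12, 0, 64, 0, -3072/5, 0, …
L₀ := L_f ⊗_s L_g (sym. prod.), ord ≤ 4.
L = (1360 + 60416·x^2 + 106496·x^4 + 262144·x^6 + 1048576·x^8) + (2304·x + 45056·x^3 + 196608·x^5 + 1048576·x^7)·Dx + (360 + 15872·x^2 + 36864·x^4 + 131072·x^6 + 524288·x^8)·Dx^2 + (576·x + 11264·x^3 + 49152·x^5 + 262144·x^7)·Dx^3 + (5 + 192·x^2 + 2560·x^4 + 16384·x^6 + 65536·x^8)·Dx^4  (order 4).
h: a_k = 0, 0, 72, 0, -432, 0, 3952, …
ICs: h(0) = 0, h′(0) = 0, h′′(0) = 144, h′′′(0) = 0.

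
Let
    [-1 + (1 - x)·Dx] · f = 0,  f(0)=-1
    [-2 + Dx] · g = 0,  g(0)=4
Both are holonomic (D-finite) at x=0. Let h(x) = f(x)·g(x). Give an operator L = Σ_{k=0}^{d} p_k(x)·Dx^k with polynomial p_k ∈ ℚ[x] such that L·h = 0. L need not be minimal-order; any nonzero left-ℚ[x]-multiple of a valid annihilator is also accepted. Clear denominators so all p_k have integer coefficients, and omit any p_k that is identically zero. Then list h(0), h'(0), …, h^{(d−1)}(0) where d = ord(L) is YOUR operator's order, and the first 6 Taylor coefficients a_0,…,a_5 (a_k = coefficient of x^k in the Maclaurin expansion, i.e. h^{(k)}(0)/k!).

L = (3 - 2·x) + (-1 + x)·Dx  (order 1).
h: a_k = -4, -12, -20, -76/3, -28, -436/15, …
ICs: h(0) = -4.

f: a_k = -1, -1, -1, -1, -1, -1, …
g: a_k = 4, 8, 8, 16/3, 8/3, 16/15, …
f·g: L₀ = L_f ⊗_s L_g, ord ≤ 1·1.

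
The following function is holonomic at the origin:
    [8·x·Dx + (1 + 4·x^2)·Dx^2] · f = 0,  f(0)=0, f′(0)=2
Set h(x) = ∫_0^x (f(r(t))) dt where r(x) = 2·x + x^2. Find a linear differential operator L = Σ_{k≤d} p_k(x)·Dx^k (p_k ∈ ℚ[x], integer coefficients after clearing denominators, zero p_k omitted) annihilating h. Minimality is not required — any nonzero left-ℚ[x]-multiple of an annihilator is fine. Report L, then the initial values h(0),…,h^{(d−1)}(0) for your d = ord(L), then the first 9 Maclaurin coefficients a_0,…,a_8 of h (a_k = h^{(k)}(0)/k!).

f: a_k = 0, 2, 0, -8/3, 0, 32/5, 0, -128/7, 0, …
h₀=f(r): pull back L_f along r ⇒ L₀.
h=∫h₀ ⇒ L = L₀·Dx.
L = (-1 + 32·x + 64·x^2 + 48·x^3 + 12·x^4)·Dx^2 + (1 + x + 16·x^2 + 32·x^3 + 20·x^4 + 4·x^5)·Dx^3  (order 3).
h: a_k = 0, 0, 2, 2/3, -16/3, -32/5, 472/15, 1528/21, -1600/7, …
ICs: h(0) = 0, h′(0) = 0, h′′(0) = 4.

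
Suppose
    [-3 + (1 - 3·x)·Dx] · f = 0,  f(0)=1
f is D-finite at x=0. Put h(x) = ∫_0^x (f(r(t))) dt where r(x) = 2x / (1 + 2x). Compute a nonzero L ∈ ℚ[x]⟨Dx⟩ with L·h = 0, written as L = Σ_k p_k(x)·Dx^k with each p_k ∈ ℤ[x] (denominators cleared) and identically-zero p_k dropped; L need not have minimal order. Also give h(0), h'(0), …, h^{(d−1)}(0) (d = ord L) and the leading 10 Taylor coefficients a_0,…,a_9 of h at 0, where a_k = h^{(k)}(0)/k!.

f: a_k = 1, 3, 9, 27, 81, 243, 729, 2187, 6561, 19683, …
L₀ from L_f via x↦r, Dx↦r'^{-1}Dx.
Integrate: L := L₀·Dx.
L = 6·Dx + (-1 + 2·x + 8·x^2)·Dx^2  (order 2).
h: a_k = 0, 1, 3, 8, 24, 384/5, 256, 6144/7, 3072, 32768/3, …
ICs: h(0) = 0, h′(0) = 1.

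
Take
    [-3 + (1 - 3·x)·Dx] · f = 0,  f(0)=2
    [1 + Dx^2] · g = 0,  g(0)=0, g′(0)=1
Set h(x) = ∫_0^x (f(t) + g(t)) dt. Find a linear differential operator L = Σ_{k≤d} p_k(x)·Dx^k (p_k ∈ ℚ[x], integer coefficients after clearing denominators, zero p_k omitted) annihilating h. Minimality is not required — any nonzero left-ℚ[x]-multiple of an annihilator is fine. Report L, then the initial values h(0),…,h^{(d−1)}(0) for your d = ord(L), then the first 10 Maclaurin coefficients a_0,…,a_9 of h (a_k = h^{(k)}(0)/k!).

L = (165 - 18·x + 27·x^2)·Dx + (-19 + 63·x - 27·x^2 + 27·x^3)·Dx^2 + (165 - 18·x + 27·x^2)·Dx^3 + (-19 + 63·x - 27·x^2 + 27·x^3)·Dx^4  (order 4).
h: a_k = 0, 2, 7/2, 6, 323/24, 162/5, 58321/720, 1458/7, 22044959/40320, 1458, …
ICs: h(0) = 0, h′(0) = 2, h′′(0) = 7, h′′′(0) = 36.

f: a_k = 2, 6, 18, 54, 162, 486, 1458, 4374, 13122, 39366, …
g: a_k = 0, 1, 0, -1/6, 0, 1/120, 0, -1/5040, 0, 1/362880, …
Sum ⇒ L₀ = lclm(L_f,L_g) in ℚ(x)⟨Dx⟩.
h=∫h₀ ⇒ L = L₀·Dx.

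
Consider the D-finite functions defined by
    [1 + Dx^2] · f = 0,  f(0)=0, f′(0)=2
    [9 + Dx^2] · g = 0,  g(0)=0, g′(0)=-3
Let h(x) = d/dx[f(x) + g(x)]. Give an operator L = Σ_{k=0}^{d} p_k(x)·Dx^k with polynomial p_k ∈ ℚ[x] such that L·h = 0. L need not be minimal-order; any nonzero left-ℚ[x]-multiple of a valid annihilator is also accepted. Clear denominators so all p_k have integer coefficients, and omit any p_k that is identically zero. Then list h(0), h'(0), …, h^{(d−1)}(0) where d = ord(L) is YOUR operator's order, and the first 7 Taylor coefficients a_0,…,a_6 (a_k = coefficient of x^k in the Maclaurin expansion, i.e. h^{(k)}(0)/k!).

L = 9 + 10·Dx^2 + Dx^4  (order 4).
h: a_k = -1, 0, 25/2, 0, -241/24, 0, 437/144, …
ICs: h(0) = -1, h′(0) = 0, h′′(0) = 25, h′′′(0) = 0.

f: a_k = 0, 2, 0, -1/3, 0, 1/60, 0, …
g: a_k = 0, -3, 0, 9/2, 0, -81/40, 0, …
Sum ⇒ L₀ = lclm(L_f,L_g) in ℚ(x)⟨Dx⟩.
h=h₀': d/dx-closure on L₀ ⇒ L.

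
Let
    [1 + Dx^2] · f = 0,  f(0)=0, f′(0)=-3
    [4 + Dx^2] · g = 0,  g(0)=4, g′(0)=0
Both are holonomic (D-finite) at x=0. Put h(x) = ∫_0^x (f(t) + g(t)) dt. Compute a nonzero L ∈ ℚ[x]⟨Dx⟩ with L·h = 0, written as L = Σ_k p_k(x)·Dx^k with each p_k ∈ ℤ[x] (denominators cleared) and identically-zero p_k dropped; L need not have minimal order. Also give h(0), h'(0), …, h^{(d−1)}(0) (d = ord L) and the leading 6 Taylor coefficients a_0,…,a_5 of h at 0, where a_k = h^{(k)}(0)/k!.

f: a_k = 0, -3, 0, 1/2, 0, -1/40, …
g: a_k = 4, 0, -8, 0, 8/3, 0, …
Sum ⇒ L₀ = lclm(L_f,L_g) in ℚ(x)⟨Dx⟩.
h=∫h₀ ⇒ L = L₀·Dx.
L = 4·Dx + 5·Dx^3 + Dx^5  (order 5).
h: a_k = 0, 4, -3/2, -8/3, 1/8, 8/15, …
ICs: h(0) = 0, h′(0) = 4, h′′(0) = -3, h′′′(0) = -16, h′′′′(0) = 3.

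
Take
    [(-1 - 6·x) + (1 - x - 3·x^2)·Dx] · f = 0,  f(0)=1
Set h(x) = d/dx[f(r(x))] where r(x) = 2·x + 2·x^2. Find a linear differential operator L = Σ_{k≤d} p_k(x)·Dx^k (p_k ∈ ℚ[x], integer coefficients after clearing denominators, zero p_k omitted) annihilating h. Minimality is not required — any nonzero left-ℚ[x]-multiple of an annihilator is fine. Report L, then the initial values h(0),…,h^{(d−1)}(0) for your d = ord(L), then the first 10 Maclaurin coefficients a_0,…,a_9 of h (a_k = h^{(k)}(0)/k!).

L = (18 + 156·x + 804·x^2 + 2736·x^3 + 4968·x^4 + 4320·x^5 + 1440·x^6) + (-1 - 12·x + 6·x^2 + 268·x^3 + 900·x^4 + 1368·x^5 + 1008·x^6 + 288·x^7)·Dx  (order 1).
h: a_k = 2, 36, 264, 1952, 13320, 86928, 553280, 3445632, 21128832, 127959680, …
ICs: h(0) = 2.

f: a_k = 1, 1, 4, 7, 19, 40, 97, 217, 508, 1159, …
h₀=f(r): pull back L_f along r ⇒ L₀.
h₀' ⇒ L via d/dx closure of L₀.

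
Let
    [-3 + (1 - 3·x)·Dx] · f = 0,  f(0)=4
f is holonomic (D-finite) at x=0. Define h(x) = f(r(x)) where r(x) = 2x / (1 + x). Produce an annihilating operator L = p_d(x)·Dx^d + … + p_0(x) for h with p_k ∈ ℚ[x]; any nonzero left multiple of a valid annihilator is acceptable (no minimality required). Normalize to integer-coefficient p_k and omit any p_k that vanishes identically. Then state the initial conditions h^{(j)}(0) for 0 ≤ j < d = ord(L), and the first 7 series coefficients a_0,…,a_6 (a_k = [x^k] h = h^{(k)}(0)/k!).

L = 6 + (-1 + 4·x + 5·x^2)·Dx  (order 1).
h: a_k = 4, 24, 120, 600, 3000, 15000, 75000, …
ICs: h(0) = 4.

f: a_k = 4, 12, 36, 108, 324, 972, 2916, …
Change of var in L_f (x↦r) gives L₀.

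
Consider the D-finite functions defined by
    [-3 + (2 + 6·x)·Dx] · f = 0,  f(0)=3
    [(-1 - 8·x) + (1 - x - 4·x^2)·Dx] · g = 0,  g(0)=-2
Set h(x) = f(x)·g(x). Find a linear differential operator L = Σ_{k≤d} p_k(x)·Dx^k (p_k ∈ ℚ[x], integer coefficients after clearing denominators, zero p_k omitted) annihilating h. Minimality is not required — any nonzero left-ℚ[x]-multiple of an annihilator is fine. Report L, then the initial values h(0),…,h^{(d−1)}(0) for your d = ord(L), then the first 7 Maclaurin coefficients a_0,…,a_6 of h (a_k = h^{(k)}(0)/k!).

L = (5 + 19·x + 36·x^2) + (-2 - 4·x + 14·x^2 + 24·x^3)·Dx  (order 1).
h: a_k = -6, -15, -129/4, -819/8, -13593/64, -84705/128, -727869/512, …
ICs: h(0) = -6.

f: a_k = 3, 9/2, -27/8, 81/16, -1215/128, 5103/256, -45927/1024, …
g: a_k = -2, -2, -10, -18, -58, -130, -362, …
h₀=f·g: eliminate ⇒ L₀, order ≤ 1·1.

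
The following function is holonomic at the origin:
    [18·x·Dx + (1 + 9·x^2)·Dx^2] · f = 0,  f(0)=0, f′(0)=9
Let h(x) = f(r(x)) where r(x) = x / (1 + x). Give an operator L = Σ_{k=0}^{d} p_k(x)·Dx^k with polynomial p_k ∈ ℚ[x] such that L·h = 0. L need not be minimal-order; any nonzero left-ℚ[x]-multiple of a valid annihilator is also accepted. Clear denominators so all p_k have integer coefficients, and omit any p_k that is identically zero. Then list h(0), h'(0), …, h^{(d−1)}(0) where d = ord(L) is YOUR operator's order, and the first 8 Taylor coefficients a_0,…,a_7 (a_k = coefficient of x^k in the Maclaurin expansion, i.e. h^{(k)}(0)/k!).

f: a_k = 0, 9, 0, -27, 0, 729/5, 0, -6561/7, …
h₀=f(r): pull back L_f along r ⇒ L₀.
L = (2 + 20·x)·Dx + (1 + 2·x + 10·x^2)·Dx^2  (order 2).
h: a_k = 0, 9, -9, -18, 72, -36/5, -468, 5976/7, …
ICs: h(0) = 0, h′(0) = 9.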